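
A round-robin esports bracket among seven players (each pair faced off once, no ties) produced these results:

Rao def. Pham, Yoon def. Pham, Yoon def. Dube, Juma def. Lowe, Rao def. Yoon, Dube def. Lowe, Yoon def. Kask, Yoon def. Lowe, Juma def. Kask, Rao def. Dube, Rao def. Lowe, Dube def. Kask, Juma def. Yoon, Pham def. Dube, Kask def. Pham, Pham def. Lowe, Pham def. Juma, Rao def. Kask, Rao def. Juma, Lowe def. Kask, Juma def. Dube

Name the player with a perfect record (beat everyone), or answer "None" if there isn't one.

Rao has 6 wins out of 6 opponents — a perfect record.

Rao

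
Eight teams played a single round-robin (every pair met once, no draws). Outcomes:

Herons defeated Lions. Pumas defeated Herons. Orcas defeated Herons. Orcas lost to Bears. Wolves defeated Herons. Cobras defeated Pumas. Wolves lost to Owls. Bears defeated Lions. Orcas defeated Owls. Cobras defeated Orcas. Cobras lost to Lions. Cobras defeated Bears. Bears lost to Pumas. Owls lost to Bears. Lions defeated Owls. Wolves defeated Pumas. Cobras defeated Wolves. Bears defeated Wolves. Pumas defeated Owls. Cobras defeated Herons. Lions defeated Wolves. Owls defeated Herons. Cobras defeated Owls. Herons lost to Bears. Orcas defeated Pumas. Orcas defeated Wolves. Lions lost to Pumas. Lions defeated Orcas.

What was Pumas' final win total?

Pumas' results: beat Owls, Bears, Lions, Herons; lost to Orcas, Cobras, Wolves.
That is 4 wins.

4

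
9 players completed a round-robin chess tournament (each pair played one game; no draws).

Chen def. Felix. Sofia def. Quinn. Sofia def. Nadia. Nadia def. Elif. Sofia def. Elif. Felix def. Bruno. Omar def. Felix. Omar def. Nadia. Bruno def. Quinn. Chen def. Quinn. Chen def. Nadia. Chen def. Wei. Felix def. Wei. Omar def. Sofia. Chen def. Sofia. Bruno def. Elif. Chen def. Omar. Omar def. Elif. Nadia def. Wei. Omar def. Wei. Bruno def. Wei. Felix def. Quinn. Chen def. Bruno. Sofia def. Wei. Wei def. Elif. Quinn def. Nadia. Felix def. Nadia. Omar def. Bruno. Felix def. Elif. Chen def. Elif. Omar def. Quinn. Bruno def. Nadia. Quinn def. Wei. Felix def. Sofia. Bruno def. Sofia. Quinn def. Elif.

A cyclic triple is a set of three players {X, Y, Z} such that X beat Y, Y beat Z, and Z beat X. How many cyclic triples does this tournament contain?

Win totals: Elif 0, Chen 8, Bruno 5, Omar 7, Nadia 2, Wei 1, Felix 6, Sofia 4, Quinn 3.
A player with w wins dominates both others in C(w,2) triples; summing gives 0 + 28 + 10 + 21 + 1 + 0 + 15 + 6 + 3 = 84 transitive triples.
Total triples C(9,3) = 84, so cyclic triples = 84 − 84 = 0.

0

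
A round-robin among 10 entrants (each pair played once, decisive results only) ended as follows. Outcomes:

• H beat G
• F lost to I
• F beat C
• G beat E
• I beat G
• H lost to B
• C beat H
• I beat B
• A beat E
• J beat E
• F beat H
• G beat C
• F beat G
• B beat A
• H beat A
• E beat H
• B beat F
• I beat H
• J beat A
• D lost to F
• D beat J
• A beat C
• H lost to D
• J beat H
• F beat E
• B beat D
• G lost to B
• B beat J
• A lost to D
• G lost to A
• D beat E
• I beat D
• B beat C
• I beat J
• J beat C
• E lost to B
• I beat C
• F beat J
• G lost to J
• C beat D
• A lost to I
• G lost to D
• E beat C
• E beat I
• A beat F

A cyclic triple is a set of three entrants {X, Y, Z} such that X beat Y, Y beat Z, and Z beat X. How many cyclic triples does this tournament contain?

Win totals: A 4, B 8, C 2, D 5, E 3, F 6, G 2, H 2, I 8, J 5.
An entrant with w wins dominates both others in C(w,2) triples; summing gives 6 + 28 + 1 + 10 + 3 + 15 + 1 + 1 + 28 + 10 = 103 transitive triples.
Total triples C(10,3) = 120, so cyclic triples = 120 − 103 = 17.

17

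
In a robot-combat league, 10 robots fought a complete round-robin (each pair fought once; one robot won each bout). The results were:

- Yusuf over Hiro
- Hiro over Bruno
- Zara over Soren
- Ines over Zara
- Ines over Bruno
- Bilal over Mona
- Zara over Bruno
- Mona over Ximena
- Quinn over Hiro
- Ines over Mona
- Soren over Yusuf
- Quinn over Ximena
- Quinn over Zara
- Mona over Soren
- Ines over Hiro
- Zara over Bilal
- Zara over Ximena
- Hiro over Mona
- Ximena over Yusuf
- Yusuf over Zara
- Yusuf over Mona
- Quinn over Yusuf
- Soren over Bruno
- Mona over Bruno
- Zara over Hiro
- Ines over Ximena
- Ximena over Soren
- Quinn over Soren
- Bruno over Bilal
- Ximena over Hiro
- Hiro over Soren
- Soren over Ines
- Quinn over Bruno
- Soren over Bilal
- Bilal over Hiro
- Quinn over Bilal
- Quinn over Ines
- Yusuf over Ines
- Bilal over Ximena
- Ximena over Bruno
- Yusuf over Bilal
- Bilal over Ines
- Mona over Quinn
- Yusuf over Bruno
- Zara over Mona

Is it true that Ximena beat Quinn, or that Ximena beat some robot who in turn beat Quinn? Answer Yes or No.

Ximena did not beat Quinn directly.
Ximena beat Yusuf, Soren, Hiro, Bruno, but each of them lost to Quinn. No two-step path.

No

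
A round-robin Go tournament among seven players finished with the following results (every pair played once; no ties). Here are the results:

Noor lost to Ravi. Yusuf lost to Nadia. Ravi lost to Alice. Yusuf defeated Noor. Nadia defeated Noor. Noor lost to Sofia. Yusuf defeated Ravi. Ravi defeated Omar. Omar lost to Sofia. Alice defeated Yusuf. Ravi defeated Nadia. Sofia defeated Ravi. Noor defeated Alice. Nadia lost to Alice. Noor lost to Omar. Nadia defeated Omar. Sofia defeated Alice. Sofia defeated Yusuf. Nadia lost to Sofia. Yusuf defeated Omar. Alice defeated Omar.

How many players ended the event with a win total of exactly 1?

Win totals: Omar 1, Ravi 3, Sofia 6, Alice 4, Yusuf 3, Nadia 3, Noor 1.
Exactly 1: Omar, Noor — 2 players.

2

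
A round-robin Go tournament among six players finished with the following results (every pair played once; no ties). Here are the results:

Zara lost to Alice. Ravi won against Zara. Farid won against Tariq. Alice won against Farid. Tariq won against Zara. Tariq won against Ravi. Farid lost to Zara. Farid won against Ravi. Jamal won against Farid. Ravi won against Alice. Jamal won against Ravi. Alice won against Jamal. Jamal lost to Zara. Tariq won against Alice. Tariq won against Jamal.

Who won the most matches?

Tariq

Win totals: Zara 2, Ravi 2, Farid 2, Tariq 4, Alice 3, Jamal 2.
Tariq leads with 4 wins (next highest: 3).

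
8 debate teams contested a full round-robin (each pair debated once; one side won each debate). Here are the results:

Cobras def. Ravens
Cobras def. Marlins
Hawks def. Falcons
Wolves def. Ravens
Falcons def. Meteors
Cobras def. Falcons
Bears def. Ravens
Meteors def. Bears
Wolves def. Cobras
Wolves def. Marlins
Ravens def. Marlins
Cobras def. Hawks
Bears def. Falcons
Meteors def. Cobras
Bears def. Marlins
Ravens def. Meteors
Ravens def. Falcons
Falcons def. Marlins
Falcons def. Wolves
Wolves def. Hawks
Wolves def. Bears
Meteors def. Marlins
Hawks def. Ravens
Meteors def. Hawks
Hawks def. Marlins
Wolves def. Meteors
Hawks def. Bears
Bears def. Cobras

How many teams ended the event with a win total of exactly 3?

2

Win totals: Marlins 0, Wolves 6, Cobras 4, Bears 4, Hawks 4, Ravens 3, Meteors 4, Falcons 3.
Exactly 3: Ravens, Falcons — 2 teams.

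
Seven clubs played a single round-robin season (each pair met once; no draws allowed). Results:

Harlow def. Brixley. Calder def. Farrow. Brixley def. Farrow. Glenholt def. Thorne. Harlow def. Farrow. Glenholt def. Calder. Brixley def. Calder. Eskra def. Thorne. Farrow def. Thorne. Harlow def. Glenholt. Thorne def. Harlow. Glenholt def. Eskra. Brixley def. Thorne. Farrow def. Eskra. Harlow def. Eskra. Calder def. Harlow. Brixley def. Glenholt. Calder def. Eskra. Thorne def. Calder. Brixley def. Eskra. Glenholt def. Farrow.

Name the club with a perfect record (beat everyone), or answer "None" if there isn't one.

None

Highest win total is Brixley with 5 (out of 6 possible).
Brixley lost to Harlow, so no club went undefeated.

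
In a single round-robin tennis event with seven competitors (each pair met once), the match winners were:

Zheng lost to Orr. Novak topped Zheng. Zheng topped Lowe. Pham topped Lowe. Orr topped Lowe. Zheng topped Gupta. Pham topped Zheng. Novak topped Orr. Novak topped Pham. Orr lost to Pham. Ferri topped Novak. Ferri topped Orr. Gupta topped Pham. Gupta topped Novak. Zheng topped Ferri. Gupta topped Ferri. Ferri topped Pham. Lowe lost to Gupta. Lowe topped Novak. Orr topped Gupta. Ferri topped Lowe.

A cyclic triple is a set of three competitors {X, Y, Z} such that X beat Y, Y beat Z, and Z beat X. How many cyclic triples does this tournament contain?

Win totals: Gupta 4, Novak 3, Orr 3, Pham 3, Lowe 1, Zheng 3, Ferri 4.
A competitor with w wins dominates both others in C(w,2) triples; summing gives 6 + 3 + 3 + 3 + 0 + 3 + 6 = 24 transitive triples.
Total triples C(7,3) = 35, so cyclic triples = 35 − 24 = 11.

11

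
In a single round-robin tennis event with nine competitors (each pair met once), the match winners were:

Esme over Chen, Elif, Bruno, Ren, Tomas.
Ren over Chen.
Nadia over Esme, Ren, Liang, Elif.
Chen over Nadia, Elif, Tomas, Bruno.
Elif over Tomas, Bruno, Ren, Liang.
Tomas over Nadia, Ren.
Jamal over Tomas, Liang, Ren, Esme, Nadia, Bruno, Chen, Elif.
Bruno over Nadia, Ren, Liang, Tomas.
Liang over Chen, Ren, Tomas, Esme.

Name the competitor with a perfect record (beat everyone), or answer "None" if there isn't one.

Jamal

Jamal has 8 wins out of 8 opponents — a perfect record.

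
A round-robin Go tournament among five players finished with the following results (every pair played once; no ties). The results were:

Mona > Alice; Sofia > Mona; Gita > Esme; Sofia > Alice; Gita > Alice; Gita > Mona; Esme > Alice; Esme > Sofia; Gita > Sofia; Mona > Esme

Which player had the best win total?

Win totals: Gita 4, Sofia 2, Alice 0, Esme 2, Mona 2.
Gita leads with 4 wins (next highest: 2).

Gita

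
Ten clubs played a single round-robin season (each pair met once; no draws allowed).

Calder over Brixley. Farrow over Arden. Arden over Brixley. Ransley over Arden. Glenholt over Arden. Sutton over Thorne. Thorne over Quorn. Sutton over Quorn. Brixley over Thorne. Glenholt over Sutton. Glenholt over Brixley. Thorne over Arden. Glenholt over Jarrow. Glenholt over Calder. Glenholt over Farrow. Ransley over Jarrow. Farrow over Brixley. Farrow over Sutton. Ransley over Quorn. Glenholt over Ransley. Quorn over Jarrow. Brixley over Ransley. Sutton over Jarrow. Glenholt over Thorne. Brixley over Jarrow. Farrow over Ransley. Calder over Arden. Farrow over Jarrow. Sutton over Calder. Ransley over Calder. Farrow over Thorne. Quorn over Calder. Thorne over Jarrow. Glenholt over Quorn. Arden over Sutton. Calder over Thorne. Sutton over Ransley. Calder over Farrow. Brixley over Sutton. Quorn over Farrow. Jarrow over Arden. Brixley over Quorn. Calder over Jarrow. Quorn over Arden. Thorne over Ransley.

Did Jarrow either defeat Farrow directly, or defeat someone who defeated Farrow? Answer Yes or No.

No

Jarrow did not beat Farrow directly.
Jarrow beat Arden, but each of them lost to Farrow. No two-step path.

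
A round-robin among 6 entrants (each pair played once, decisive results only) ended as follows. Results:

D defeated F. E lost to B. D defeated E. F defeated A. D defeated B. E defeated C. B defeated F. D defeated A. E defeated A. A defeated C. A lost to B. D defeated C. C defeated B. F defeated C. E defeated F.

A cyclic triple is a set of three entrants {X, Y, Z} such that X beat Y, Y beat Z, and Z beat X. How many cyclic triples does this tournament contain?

3

Of the C(6,3) = 20 triples, the cyclic ones are: {A, B, C}; {B, C, E}; {B, C, F}.
That is 3.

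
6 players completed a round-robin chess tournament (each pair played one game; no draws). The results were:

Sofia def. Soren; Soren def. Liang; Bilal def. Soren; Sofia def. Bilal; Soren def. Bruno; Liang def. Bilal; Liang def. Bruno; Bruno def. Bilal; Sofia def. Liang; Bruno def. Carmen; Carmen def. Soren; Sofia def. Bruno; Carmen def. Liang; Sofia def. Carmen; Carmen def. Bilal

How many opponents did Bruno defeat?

2

Bruno's results: beat Bilal, Carmen; lost to Soren, Liang, Sofia.
That is 2 wins.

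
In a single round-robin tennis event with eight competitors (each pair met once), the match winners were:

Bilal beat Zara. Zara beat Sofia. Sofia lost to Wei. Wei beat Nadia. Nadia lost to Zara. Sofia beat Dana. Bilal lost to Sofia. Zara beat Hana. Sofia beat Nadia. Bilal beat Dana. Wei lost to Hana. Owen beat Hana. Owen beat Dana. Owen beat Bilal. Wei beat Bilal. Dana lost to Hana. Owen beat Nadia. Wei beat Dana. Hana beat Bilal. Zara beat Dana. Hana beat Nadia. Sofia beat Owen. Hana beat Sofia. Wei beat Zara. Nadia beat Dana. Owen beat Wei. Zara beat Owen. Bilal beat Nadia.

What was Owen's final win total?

5

Owen's results: beat Wei, Dana, Hana, Bilal, Nadia; lost to Sofia, Zara.
That is 5 wins.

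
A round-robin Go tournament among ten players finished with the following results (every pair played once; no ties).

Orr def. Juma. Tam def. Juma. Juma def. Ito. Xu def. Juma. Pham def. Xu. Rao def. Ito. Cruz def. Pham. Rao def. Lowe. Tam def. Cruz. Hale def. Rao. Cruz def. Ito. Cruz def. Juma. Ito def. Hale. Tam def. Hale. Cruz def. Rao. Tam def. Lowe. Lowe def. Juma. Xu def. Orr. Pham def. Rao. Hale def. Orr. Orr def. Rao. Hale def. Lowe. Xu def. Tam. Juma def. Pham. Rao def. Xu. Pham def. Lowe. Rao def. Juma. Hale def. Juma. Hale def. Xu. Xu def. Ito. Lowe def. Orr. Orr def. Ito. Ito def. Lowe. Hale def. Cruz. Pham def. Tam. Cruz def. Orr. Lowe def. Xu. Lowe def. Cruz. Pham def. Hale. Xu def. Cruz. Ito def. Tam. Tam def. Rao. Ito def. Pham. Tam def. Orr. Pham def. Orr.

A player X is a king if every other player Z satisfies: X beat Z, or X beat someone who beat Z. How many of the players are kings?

Ito reaches everyone (king).
Orr cannot reach Cruz in two steps.
Lowe cannot reach Hale in two steps.
Xu reaches everyone (king).
Cruz reaches everyone (king).
Juma cannot reach Cruz in two steps.
Pham reaches everyone (king).
Tam reaches everyone (king).
Rao reaches everyone (king).
Hale reaches everyone (king).
Kings: Ito, Xu, Cruz, Pham, Tam, Rao, Hale — 7.

7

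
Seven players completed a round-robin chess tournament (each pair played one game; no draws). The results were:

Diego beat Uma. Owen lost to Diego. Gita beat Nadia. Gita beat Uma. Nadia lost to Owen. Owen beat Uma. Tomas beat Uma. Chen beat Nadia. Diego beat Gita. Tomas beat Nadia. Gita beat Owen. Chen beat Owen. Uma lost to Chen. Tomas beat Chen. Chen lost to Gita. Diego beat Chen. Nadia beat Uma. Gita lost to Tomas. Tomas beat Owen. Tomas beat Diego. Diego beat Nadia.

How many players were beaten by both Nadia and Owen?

1

Nadia beat: Uma.
Owen beat: Nadia, Uma.
Both beat: Uma — 1.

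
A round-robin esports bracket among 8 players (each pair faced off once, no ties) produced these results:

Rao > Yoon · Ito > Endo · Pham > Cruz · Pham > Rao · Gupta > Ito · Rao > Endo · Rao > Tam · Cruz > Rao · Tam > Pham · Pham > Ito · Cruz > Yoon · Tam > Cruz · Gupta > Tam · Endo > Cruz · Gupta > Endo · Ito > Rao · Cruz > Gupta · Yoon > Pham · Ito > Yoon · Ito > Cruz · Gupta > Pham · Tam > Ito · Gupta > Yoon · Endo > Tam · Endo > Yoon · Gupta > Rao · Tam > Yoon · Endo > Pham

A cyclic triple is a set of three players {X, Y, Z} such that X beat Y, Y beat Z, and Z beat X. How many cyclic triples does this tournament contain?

14

Win totals: Endo 4, Gupta 6, Rao 3, Yoon 1, Ito 4, Tam 4, Cruz 3, Pham 3.
A player with w wins dominates both others in C(w,2) triples; summing gives 6 + 15 + 3 + 0 + 6 + 6 + 3 + 3 = 42 transitive triples.
Total triples C(8,3) = 56, so cyclic triples = 56 − 42 = 14.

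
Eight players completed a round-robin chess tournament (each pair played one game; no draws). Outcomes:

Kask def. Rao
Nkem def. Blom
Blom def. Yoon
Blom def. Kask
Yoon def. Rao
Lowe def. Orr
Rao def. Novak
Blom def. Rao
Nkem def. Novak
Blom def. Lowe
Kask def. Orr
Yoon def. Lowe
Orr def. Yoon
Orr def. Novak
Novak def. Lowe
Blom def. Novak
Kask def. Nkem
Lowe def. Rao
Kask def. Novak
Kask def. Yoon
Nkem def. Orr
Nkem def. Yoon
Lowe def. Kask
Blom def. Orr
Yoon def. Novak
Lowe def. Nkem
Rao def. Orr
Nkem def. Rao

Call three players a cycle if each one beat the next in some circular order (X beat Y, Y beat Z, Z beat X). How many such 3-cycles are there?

10

Win totals: Rao 2, Yoon 3, Blom 6, Lowe 4, Kask 5, Novak 1, Orr 2, Nkem 5.
A player with w wins dominates both others in C(w,2) triples; summing gives 1 + 3 + 15 + 6 + 10 + 0 + 1 + 10 = 46 transitive triples.
Total triples C(8,3) = 56, so cyclic triples = 56 − 46 = 10.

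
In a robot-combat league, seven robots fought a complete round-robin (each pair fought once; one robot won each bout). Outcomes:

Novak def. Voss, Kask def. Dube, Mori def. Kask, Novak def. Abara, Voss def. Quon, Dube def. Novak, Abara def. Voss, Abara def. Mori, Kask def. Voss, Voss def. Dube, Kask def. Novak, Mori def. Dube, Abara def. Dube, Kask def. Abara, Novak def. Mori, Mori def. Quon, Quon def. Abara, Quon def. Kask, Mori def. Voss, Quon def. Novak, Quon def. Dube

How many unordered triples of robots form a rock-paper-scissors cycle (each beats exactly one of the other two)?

Win totals: Voss 2, Novak 3, Abara 3, Kask 4, Dube 1, Quon 4, Mori 4.
A robot with w wins dominates both others in C(w,2) triples; summing gives 1 + 3 + 3 + 6 + 0 + 6 + 6 = 25 transitive triples.
Total triples C(7,3) = 35, so cyclic triples = 35 − 25 = 10.

10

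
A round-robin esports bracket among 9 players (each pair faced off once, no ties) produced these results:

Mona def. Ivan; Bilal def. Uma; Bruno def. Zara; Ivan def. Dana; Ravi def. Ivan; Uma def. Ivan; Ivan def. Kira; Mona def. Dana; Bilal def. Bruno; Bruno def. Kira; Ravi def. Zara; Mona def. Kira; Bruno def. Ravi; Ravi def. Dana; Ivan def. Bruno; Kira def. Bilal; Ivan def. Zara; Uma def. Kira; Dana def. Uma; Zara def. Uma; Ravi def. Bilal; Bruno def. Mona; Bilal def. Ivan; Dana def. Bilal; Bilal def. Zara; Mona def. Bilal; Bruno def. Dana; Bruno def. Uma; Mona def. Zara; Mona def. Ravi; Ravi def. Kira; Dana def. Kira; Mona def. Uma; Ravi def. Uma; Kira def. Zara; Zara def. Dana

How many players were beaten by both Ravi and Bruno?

Ravi beat: Uma, Ivan, Bilal, Kira, Dana, Zara.
Bruno beat: Uma, Ravi, Mona, Kira, Dana, Zara.
Both beat: Uma, Kira, Dana, Zara — 4.

4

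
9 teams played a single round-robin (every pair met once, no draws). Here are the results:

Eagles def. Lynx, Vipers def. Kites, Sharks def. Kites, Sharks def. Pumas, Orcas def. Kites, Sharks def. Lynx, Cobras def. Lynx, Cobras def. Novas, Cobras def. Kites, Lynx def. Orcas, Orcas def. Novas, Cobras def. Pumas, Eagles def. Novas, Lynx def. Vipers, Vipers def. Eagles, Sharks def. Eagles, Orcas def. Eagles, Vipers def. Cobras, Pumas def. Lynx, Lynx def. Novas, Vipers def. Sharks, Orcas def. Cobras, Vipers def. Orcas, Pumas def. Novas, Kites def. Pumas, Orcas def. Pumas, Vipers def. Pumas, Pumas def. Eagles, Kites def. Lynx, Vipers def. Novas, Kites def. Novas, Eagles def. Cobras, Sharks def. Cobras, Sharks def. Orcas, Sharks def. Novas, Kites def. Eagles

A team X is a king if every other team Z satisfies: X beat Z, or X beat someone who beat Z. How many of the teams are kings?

Sharks reaches everyone (king).
Pumas cannot reach Sharks, Kites in two steps.
Novas cannot reach Sharks, Pumas, Kites, Eagles, Orcas, Cobras, Vipers, Lynx in two steps.
Kites cannot reach Sharks in two steps.
Eagles cannot reach Sharks in two steps.
Orcas cannot reach Sharks, Vipers in two steps.
Cobras cannot reach Sharks in two steps.
Vipers reaches everyone (king).
Lynx reaches everyone (king).
Kings: Sharks, Vipers, Lynx — 3.

3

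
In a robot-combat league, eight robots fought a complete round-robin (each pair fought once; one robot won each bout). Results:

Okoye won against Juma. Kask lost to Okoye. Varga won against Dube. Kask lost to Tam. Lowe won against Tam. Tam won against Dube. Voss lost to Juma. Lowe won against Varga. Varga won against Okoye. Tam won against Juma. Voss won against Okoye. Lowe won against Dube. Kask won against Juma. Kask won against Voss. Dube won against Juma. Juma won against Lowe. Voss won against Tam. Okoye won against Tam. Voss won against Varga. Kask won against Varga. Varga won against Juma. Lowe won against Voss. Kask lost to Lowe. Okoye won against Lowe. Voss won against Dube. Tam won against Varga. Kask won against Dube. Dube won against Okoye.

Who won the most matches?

Win totals: Okoye 4, Tam 4, Juma 2, Voss 4, Lowe 5, Kask 4, Varga 3, Dube 2.
Lowe leads with 5 wins (next highest: 4).

Lowe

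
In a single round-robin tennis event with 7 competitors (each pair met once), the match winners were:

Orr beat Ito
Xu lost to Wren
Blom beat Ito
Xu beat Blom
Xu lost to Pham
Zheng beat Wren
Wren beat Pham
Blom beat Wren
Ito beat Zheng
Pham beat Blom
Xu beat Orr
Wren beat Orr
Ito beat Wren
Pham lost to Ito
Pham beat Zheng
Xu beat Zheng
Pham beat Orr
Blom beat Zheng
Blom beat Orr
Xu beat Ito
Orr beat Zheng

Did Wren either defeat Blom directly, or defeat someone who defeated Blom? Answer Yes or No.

Wren did not beat Blom directly.
Wren beat Orr, Pham, Xu. Of those, Pham beat Blom.

Yes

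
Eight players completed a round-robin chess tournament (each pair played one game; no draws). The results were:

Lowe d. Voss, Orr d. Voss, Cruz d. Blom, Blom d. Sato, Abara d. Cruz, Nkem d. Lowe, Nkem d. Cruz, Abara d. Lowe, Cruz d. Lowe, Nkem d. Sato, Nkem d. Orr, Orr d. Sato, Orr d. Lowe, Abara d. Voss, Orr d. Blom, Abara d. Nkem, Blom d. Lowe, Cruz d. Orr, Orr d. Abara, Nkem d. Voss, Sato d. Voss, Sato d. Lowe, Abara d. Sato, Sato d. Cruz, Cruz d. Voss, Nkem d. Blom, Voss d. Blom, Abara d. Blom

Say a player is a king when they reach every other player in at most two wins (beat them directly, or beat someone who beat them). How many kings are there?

3

Blom cannot reach Abara, Orr, Nkem in two steps.
Voss cannot reach Cruz, Abara, Orr, Nkem in two steps.
Cruz cannot reach Nkem in two steps.
Abara reaches everyone (king).
Lowe cannot reach Cruz, Abara, Orr, Sato, Nkem in two steps.
Orr reaches everyone (king).
Sato cannot reach Abara, Nkem in two steps.
Nkem reaches everyone (king).
Kings: Abara, Orr, Nkem — 3.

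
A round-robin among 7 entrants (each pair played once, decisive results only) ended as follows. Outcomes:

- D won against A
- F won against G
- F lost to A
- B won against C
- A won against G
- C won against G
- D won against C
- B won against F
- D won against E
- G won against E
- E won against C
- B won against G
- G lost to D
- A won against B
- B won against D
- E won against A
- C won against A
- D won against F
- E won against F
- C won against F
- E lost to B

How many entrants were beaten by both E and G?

E beat: A, C, F.
G beat: E.
No one was beaten by both.

0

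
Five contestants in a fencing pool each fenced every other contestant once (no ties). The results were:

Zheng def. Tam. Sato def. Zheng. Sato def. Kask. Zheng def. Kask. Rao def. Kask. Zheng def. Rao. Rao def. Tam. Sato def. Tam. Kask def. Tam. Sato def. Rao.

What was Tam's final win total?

0

Tam's results: beat no one; lost to Zheng, Kask, Sato, Rao.
That is 0 wins.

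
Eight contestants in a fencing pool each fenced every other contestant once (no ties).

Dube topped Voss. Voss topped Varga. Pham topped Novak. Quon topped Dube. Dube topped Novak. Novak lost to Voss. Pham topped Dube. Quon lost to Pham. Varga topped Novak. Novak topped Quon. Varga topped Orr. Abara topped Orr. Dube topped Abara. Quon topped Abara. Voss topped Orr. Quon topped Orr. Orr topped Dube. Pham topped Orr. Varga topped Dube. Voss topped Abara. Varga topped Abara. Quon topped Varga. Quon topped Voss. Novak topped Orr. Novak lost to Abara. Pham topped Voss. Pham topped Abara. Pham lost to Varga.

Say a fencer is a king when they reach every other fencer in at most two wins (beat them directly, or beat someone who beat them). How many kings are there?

Dube cannot reach Pham in two steps.
Quon reaches everyone (king).
Orr cannot reach Quon, Pham, Varga in two steps.
Pham reaches everyone (king).
Varga reaches everyone (king).
Voss reaches everyone (king).
Abara cannot reach Pham, Varga, Voss in two steps.
Novak cannot reach Pham in two steps.
Kings: Quon, Pham, Varga, Voss — 4.

4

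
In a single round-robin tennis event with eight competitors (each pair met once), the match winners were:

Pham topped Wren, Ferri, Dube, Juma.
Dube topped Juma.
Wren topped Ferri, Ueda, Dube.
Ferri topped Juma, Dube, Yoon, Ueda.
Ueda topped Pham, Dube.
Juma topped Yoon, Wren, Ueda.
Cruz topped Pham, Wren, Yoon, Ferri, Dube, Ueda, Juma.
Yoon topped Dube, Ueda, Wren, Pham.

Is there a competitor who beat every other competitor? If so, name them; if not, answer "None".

Cruz

Cruz has 7 wins out of 7 opponents — a perfect record.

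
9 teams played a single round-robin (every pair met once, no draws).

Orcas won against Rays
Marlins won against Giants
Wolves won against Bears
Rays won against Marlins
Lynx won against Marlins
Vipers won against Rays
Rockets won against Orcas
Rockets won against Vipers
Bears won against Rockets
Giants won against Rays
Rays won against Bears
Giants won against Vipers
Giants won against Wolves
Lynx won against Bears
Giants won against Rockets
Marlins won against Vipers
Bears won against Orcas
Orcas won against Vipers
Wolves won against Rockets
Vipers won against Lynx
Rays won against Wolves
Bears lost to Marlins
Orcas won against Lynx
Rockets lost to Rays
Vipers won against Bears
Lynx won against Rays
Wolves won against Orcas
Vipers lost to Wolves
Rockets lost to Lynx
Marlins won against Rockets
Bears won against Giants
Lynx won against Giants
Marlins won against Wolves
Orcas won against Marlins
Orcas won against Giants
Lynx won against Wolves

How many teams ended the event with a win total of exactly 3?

Win totals: Orcas 5, Rockets 2, Rays 4, Bears 3, Wolves 4, Giants 4, Vipers 3, Lynx 6, Marlins 5.
Exactly 3: Bears, Vipers — 2 teams.

2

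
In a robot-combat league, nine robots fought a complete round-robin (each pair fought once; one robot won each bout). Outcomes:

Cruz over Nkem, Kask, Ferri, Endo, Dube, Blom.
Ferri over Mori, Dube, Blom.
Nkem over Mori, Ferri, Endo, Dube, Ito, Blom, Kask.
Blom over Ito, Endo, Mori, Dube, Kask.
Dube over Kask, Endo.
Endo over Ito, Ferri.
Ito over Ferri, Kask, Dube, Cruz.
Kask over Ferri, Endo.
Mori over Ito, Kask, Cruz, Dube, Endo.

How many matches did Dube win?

Dube's results: beat Kask, Endo; lost to Mori, Ferri, Cruz, Nkem, Ito, Blom.
That is 2 wins.

2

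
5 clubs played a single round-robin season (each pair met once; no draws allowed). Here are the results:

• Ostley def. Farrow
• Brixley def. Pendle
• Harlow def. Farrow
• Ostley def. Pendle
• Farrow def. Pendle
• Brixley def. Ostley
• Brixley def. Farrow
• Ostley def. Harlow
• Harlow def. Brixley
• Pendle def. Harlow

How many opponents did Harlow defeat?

2

Harlow's results: beat Farrow, Brixley; lost to Ostley, Pendle.
That is 2 wins.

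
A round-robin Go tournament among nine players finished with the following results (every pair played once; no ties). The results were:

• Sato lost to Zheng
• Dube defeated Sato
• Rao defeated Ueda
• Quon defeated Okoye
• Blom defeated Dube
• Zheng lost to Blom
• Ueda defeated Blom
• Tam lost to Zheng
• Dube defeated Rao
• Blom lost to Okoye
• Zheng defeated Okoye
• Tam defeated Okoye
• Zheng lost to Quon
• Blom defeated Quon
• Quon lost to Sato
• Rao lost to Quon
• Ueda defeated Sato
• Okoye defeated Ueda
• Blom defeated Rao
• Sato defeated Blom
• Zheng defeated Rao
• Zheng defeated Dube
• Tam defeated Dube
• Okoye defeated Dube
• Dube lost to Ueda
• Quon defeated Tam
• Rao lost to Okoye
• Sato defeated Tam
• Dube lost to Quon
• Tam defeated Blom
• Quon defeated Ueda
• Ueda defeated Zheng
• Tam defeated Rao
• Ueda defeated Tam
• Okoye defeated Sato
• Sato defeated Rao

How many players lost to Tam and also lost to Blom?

Tam beat: Blom, Dube, Rao, Okoye.
Blom beat: Dube, Zheng, Rao, Quon.
Both beat: Dube, Rao — 2.

2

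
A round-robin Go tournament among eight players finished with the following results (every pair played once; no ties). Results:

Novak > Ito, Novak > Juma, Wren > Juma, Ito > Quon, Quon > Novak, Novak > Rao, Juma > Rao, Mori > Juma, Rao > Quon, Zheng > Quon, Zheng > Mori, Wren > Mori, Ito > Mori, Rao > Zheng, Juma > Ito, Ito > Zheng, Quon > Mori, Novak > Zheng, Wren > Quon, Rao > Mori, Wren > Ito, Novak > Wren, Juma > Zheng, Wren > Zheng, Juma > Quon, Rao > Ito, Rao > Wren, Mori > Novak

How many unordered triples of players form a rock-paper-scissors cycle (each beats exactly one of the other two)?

Win totals: Mori 2, Rao 5, Novak 5, Wren 5, Zheng 2, Ito 3, Quon 2, Juma 4.
A player with w wins dominates both others in C(w,2) triples; summing gives 1 + 10 + 10 + 10 + 1 + 3 + 1 + 6 = 42 transitive triples.
Total triples C(8,3) = 56, so cyclic triples = 56 − 42 = 14.

14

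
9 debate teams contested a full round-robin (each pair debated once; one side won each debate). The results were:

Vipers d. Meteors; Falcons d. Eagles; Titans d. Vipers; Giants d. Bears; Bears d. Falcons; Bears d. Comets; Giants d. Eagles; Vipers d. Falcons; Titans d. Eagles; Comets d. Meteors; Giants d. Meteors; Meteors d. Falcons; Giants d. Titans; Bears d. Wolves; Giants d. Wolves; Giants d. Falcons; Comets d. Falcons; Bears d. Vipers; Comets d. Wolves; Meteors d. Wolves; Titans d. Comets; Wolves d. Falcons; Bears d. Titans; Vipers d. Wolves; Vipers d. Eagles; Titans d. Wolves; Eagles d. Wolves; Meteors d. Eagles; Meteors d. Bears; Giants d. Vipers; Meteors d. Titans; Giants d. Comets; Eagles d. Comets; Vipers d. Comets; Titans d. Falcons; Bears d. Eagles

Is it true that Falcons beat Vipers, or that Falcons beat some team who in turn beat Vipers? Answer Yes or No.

No

Falcons did not beat Vipers directly.
Falcons beat Eagles, but each of them lost to Vipers. No two-step path.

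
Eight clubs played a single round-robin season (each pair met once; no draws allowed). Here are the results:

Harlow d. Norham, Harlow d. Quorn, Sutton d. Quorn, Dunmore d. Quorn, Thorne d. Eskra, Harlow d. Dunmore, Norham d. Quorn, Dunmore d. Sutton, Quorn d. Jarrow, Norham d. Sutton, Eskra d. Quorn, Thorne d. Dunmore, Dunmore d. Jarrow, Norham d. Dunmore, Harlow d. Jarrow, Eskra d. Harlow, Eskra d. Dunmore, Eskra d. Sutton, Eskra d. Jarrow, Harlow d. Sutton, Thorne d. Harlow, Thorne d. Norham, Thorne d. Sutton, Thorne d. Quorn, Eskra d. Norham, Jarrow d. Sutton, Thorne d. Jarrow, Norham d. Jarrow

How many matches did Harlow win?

Harlow's results: beat Quorn, Norham, Jarrow, Sutton, Dunmore; lost to Eskra, Thorne.
That is 5 wins.

5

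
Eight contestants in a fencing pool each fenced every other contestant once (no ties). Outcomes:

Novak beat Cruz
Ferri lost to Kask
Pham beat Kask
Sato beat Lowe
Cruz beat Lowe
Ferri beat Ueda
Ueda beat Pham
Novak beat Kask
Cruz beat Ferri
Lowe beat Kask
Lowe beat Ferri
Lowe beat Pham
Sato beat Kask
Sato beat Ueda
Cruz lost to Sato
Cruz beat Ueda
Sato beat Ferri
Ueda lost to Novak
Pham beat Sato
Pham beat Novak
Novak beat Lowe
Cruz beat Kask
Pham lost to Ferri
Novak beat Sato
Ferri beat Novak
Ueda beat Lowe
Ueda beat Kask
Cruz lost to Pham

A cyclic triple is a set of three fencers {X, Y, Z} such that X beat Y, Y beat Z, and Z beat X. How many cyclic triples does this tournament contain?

15

Win totals: Novak 5, Kask 1, Sato 5, Ueda 3, Cruz 4, Lowe 3, Ferri 3, Pham 4.
A fencer with w wins dominates both others in C(w,2) triples; summing gives 10 + 0 + 10 + 3 + 6 + 3 + 3 + 6 = 41 transitive triples.
Total triples C(8,3) = 56, so cyclic triples = 56 − 41 = 15.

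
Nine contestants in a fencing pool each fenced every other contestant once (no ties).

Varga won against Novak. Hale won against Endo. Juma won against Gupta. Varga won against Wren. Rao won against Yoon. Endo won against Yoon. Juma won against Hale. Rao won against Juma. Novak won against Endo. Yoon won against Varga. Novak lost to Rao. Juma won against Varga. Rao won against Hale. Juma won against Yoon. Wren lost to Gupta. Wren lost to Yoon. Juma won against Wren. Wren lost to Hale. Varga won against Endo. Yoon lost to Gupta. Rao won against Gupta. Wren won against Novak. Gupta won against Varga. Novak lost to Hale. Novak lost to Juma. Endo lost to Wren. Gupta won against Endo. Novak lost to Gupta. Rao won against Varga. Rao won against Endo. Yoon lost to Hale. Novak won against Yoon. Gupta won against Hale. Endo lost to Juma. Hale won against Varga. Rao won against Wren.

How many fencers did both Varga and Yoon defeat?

Varga beat: Wren, Novak, Endo.
Yoon beat: Varga, Wren.
Both beat: Wren — 1.

1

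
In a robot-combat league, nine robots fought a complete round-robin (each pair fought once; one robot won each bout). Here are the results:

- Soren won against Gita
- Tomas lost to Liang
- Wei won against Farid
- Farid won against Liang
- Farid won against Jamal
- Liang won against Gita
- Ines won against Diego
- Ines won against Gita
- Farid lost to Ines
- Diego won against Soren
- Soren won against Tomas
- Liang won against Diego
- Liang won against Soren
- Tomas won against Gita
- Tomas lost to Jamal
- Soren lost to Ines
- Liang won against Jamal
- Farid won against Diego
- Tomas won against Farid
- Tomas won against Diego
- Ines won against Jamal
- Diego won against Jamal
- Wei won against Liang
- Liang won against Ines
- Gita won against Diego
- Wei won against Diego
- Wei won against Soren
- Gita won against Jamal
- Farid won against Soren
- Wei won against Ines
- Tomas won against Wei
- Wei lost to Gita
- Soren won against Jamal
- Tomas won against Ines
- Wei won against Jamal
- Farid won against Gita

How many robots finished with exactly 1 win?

1

Win totals: Soren 3, Diego 2, Gita 3, Liang 6, Ines 5, Tomas 5, Wei 6, Jamal 1, Farid 5.
Exactly 1: Jamal — 1 robot.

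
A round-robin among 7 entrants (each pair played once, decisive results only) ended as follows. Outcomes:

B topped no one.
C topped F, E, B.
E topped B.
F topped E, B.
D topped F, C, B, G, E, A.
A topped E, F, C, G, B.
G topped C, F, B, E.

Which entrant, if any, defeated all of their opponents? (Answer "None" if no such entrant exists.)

D has 6 wins out of 6 opponents — a perfect record.

D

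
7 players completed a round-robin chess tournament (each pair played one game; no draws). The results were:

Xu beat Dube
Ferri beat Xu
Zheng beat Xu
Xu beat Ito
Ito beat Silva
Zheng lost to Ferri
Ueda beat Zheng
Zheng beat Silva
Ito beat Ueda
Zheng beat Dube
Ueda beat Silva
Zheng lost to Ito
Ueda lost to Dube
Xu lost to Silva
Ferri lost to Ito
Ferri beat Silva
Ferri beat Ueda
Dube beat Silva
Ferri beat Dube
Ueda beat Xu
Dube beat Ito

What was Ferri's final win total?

5

Ferri's results: beat Dube, Silva, Zheng, Ueda, Xu; lost to Ito.
That is 5 wins.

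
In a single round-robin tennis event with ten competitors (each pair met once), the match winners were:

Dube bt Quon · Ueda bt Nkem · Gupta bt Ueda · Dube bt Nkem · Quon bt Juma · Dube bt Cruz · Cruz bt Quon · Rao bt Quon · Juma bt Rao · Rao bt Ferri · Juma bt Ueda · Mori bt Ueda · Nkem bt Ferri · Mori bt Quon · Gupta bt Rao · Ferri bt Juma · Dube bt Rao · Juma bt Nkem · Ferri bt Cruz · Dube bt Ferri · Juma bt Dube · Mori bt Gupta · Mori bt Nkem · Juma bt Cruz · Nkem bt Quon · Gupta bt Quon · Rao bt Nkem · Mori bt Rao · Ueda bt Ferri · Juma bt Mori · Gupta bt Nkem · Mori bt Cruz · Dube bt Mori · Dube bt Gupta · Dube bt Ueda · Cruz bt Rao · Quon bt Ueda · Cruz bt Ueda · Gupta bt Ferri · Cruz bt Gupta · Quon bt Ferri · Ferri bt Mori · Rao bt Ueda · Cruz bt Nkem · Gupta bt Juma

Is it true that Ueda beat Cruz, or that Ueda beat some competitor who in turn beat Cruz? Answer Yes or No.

Ueda did not beat Cruz directly.
Ueda beat Nkem, Ferri. Of those, Ferri beat Cruz.

Yes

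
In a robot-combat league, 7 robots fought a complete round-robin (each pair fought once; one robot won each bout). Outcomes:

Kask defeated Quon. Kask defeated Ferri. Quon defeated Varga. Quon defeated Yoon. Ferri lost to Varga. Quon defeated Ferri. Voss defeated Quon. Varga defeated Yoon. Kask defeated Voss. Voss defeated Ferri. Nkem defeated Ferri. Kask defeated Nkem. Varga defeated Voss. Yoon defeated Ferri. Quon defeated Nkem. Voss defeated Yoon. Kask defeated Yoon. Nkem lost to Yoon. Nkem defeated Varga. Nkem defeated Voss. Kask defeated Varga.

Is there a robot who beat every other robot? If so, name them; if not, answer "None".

Kask

Kask has 6 wins out of 6 opponents — a perfect record.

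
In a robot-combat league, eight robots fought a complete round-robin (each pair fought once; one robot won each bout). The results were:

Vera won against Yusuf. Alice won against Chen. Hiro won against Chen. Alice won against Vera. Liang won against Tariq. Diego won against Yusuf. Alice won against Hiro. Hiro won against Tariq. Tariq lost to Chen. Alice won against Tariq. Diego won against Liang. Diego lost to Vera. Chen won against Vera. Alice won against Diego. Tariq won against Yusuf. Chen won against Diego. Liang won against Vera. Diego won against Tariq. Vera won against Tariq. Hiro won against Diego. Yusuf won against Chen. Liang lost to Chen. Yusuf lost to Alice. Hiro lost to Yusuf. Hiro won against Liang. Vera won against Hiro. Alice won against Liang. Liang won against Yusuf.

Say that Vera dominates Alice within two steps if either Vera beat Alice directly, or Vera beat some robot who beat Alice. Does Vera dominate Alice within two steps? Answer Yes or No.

No

Vera did not beat Alice directly.
Vera beat Yusuf, Diego, Tariq, Hiro, but each of them lost to Alice. No two-step path.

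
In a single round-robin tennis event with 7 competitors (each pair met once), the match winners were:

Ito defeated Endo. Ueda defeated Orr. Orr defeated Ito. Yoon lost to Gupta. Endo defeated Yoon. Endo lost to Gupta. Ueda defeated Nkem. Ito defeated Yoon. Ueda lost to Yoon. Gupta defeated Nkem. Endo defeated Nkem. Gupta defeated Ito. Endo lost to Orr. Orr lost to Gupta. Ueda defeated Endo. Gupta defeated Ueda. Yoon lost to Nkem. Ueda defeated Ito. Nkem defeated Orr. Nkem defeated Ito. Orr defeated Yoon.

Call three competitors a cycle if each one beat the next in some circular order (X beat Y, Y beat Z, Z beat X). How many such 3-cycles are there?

6

Win totals: Yoon 1, Ueda 4, Gupta 6, Orr 3, Endo 2, Ito 2, Nkem 3.
A competitor with w wins dominates both others in C(w,2) triples; summing gives 0 + 6 + 15 + 3 + 1 + 1 + 3 = 29 transitive triples.
Total triples C(7,3) = 35, so cyclic triples = 35 − 29 = 6.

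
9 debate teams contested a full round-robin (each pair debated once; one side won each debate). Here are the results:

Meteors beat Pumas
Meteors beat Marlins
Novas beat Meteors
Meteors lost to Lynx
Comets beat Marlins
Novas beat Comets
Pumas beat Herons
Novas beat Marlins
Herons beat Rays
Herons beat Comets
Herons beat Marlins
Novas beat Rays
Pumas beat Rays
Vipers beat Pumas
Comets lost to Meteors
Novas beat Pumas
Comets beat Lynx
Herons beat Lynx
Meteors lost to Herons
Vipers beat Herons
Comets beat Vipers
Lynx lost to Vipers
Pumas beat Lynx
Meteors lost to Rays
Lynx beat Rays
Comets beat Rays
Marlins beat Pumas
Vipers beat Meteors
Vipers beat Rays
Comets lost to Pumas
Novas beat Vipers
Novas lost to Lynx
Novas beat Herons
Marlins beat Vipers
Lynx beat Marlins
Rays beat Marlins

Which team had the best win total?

Win totals: Rays 2, Novas 7, Lynx 4, Marlins 2, Meteors 3, Comets 4, Pumas 4, Vipers 5, Herons 5.
Novas leads with 7 wins (next highest: 5).

Novas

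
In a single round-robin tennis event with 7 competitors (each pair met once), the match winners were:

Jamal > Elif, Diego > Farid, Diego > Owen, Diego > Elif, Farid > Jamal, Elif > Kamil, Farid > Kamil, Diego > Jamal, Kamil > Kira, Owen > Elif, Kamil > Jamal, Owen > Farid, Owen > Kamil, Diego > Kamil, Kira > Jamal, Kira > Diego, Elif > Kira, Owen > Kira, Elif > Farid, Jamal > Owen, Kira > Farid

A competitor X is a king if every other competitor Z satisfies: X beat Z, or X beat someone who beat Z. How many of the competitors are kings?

4

Owen reaches everyone (king).
Diego reaches everyone (king).
Farid cannot reach Diego in two steps.
Elif cannot reach Owen in two steps.
Jamal cannot reach Diego in two steps.
Kira reaches everyone (king).
Kamil reaches everyone (king).
Kings: Owen, Diego, Kira, Kamil — 4.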